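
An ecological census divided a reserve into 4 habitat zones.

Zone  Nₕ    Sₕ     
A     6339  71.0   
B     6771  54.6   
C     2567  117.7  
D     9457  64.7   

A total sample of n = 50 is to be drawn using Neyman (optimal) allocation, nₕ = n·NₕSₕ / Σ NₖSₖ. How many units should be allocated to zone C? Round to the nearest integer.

9

A: NₕSₕ = 6339·71.0 = 450069
B: NₕSₕ = 6771·54.6 = 369696.6
C: NₕSₕ = 2567·117.7 = 302135.9
D: NₕSₕ = 9457·64.7 = 611867.9
Σ NₕSₕ = 1733769.4.
n_C = 50·302135.9/1733769.4 = 8.713... → 9.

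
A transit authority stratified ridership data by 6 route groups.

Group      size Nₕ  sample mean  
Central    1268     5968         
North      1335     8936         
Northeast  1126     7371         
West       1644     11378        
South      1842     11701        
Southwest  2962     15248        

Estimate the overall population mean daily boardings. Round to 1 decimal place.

11125.1

N = 1268 + 1335 + 1126 + 1644 + 1842 + 2962 = 10177.
Weight each subgroup mean by Nₕ/N and sum.
Σ Nₕx̄ₕ = 1268·5968 + 1335·8936 + 1126·7371 + 1644·11378 + 1842·11701 + 2962·15248 = 7567424 + 11929560 + 8299746 + 18705432 + 21553242 + 45164576 = 113219980.
Divide by N: 113219980 / 10177 = 11125.084... → 11125.1.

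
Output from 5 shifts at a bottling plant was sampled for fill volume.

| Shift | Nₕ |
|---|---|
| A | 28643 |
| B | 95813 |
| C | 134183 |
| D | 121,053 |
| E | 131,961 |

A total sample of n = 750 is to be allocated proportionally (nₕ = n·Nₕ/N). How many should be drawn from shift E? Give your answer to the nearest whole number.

Share of shift E = 131961/511653 = 0.25791.
Allocate 750 × 0.25791 = 193.433... → 193.

193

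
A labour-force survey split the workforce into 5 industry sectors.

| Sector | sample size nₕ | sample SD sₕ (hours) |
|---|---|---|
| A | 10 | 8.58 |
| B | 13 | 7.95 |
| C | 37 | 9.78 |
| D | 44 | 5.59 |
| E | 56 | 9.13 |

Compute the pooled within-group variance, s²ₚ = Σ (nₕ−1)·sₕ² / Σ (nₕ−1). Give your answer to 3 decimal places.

A: (10−1)·8.58² = 9·73.6164 = 662.5476
B: (13−1)·7.95² = 12·63.2025 = 758.43
C: (37−1)·9.78² = 36·95.6484 = 3443.3424
D: (44−1)·5.59² = 43·31.2481 = 1343.6683
E: (56−1)·9.13² = 55·83.3569 = 4584.6295
Numerator = 10792.6178; denominator = Σ(nₕ−1) = 155.
s²ₚ = 10792.6178/155 = 69.62979... → 69.630.

69.630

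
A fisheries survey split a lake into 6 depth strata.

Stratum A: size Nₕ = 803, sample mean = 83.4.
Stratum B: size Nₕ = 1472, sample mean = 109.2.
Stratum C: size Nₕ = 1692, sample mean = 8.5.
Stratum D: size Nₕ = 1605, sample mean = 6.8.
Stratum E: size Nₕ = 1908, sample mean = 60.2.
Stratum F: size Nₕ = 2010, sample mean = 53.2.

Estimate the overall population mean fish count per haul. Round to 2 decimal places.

50.03

N = 9490; weights Wₕ = Nₕ/N = (0.0846, 0.1551, 0.1783, 0.1691, 0.2011, 0.2118).
x̄_st = Σ Wₕ·x̄ₕ = 0.0846·83.4 + 0.1551·109.2 + 0.1783·8.5 + 0.1691·6.8 + 0.2011·60.2 + 0.2118·53.2 ≈ 50.0318...
→ 50.03.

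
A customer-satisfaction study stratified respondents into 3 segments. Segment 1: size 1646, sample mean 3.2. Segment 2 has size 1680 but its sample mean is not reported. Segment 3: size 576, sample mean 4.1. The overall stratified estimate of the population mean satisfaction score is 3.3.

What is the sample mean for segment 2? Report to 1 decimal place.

3.1

Σ Nₕx̄ₕ = N·μ, so 1680·x̄_2 = 3902·3.3 − (1646·3.2 + 576·4.1).
= 12876.6 − 7628.8 = 5247.8.
x̄_2 = 5247.8 / 1680 = 3.124... → 3.1.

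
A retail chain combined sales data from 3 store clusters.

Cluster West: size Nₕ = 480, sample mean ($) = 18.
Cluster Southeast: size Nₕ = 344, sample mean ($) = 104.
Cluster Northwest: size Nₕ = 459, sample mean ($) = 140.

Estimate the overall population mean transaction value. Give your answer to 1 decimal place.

84.7

x̄_st = (Σ Nₕx̄ₕ) / (Σ Nₕ) = (480·18 + 344·104 + 459·140) / 1283
= 108676 / 1283 = 84.705... → 84.7.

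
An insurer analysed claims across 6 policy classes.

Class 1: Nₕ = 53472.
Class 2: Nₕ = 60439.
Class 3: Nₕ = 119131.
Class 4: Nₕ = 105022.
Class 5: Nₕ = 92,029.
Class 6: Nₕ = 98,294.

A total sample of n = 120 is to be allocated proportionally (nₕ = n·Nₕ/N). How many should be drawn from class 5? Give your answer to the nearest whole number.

N = 53472 + 60439 + 119131 + 105022 + 92029 + 98294 = 528387.
n_5 = 120·92029/528387 = 20.900... → 21.

21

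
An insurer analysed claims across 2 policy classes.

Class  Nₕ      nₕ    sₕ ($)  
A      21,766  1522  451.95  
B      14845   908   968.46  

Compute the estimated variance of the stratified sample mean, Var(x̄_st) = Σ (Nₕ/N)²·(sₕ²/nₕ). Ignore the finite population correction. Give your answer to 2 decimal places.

N = 36611. Term for each stratum: Wₕ²sₕ²/nₕ.
Var(x̄_st) = 47.43514 + 169.83013 = 217.26527 → 217.27.

217.27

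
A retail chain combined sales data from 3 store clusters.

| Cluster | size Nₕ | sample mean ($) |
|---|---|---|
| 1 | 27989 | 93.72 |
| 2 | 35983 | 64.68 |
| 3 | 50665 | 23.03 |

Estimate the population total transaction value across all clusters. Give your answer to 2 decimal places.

6117324.47

Population total = Σ Nₕ·x̄ₕ (each stratum's size times its mean).
27989·93.72 + 35983·64.68 + 50665·23.03 = 2623129.08 + 2327380.44 + 1166814.95 = 6117324.47.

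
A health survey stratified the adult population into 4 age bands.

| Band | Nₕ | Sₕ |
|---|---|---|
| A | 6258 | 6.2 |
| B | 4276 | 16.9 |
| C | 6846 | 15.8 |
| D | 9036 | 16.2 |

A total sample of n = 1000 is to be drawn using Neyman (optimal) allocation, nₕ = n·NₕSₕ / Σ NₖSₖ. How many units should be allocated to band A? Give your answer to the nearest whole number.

Σ NₕSₕ = 6258·6.2 + 4276·16.9 + 6846·15.8 + 9036·16.2 = 365614.
Share for A: 38799.6/365614 = 0.10612.
n_A = 1000 × 0.10612 = 106.122... → 106.

106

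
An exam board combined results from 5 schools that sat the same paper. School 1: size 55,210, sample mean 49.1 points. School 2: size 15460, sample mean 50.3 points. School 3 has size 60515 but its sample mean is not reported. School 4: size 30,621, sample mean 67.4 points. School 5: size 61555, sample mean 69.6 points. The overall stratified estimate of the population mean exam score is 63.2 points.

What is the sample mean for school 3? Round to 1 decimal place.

70.7

N = 55210 + 15460 + 60515 + 30621 + 61555 = 223361.
Overall total = μ·N = 63.2·223361 = 14116415.2.
Subtract the known strata: 55210·49.1 + 15460·50.3 + 30621·67.4 + 61555·69.6 = 9836532.4.
Remaining total for school 3: 14116415.2 − 9836532.4 = 4279882.8.
Divide by its size: 4279882.8 / 60515 = 70.724... → 70.7.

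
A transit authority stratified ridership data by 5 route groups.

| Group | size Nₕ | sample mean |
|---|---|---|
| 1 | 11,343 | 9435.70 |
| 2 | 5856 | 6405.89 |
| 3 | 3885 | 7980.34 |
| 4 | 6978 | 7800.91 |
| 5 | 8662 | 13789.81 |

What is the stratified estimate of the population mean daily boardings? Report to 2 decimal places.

x̄_st = (Σ Nₕx̄ₕ) / (Σ Nₕ) = (11343·9435.70 + 5856·6405.89 + 3885·7980.34 + 6978·7800.91 + 8662·13789.81) / 36724
= 349427742.04 / 36724 = 9514.9696... → 9514.97.

9514.97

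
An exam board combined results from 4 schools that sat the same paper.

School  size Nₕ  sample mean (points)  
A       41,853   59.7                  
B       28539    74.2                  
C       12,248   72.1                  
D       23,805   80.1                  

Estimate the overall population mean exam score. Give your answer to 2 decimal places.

69.58

N = 41853 + 28539 + 12248 + 23805 = 106445.
The stratified mean weights each stratum mean by its population share Nₕ/N.
Σ Nₕx̄ₕ = 41853·59.7 + 28539·74.2 + 12248·72.1 + 23805·80.1 = 2498624.1 + 2117593.8 + 883080.8 + 1906780.5 = 7406079.2.
Divide by N: 7406079.2 / 106445 = 69.5766... → 69.58.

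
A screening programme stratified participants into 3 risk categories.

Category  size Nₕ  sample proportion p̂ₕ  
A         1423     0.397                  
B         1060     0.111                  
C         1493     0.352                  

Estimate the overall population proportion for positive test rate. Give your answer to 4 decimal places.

0.3039

Wₕ = Nₕ/N with N = 3976: 0.3579, 0.2666, 0.3755.
p̂_st = 0.3579·0.397 + 0.2666·0.111 + 0.3755·0.352 ≈ 0.303855... → 0.3039.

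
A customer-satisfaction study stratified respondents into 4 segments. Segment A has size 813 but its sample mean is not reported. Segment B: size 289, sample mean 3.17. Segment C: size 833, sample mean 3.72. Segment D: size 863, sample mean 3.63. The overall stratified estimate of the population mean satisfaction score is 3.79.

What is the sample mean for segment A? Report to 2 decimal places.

N = 813 + 289 + 833 + 863 = 2798.
Overall total = μ·N = 3.79·2798 = 10604.42.
Subtract the known strata: 289·3.17 + 833·3.72 + 863·3.63 = 7147.58.
Remaining total for segment A: 10604.42 − 7147.58 = 3456.84.
Divide by its size: 3456.84 / 813 = 4.2520... → 4.25.

4.25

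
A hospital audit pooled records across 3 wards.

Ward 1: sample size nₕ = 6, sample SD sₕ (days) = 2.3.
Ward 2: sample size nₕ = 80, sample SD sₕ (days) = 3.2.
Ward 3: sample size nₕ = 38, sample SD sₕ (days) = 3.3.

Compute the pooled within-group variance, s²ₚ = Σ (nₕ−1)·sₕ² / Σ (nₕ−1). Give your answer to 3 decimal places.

10.234

Degrees of freedom: 5 + 79 + 37 = 121.
Σ(nₕ−1)sₕ² = 5·5.29 + 79·10.24 + 37·10.89 = 1238.34.
s²ₚ = 1238.34 / 121 = 10.23421... → 10.234.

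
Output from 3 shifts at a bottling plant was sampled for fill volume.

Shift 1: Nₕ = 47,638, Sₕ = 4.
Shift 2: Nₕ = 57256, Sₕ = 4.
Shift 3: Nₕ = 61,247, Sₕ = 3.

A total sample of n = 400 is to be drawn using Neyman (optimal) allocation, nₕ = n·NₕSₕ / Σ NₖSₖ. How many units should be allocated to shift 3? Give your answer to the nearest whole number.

122

1: NₕSₕ = 47638·4 = 190552
2: NₕSₕ = 57256·4 = 229024
3: NₕSₕ = 61247·3 = 183741
Σ NₕSₕ = 603317.
n_3 = 400·183741/603317 = 121.821... → 122.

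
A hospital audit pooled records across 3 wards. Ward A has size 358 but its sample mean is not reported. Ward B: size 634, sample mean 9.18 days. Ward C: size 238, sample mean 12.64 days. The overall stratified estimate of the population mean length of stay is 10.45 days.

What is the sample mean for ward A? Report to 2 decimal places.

11.24

Σ Nₕx̄ₕ = N·μ, so 358·x̄_A = 1230·10.45 − (634·9.18 + 238·12.64).
= 12853.5 − 8828.44 = 4025.06.
x̄_A = 4025.06 / 358 = 11.2432... → 11.24.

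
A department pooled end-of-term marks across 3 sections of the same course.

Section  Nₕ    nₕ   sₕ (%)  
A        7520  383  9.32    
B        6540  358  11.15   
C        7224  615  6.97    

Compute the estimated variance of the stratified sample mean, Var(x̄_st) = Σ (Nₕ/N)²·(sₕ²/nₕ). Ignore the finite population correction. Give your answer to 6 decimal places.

0.070199

N = 21284. Term for each stratum: Wₕ²sₕ²/nₕ.
Var(x̄_st) = 0.028311458 + 0.032788059 + 0.009099959 = 0.070199475 → 0.070199.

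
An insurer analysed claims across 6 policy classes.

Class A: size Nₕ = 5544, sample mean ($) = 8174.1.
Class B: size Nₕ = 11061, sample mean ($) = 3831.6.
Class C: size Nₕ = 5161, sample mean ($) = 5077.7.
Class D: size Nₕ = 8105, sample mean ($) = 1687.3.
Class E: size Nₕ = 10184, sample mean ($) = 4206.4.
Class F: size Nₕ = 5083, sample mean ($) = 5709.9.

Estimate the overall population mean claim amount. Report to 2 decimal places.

N = 5544 + 11061 + 5161 + 8105 + 10184 + 5083 = 45138.
Overall mean = Σ (Nₕ/N)·x̄ₕ — weight by population share, not a simple average.
Σ Nₕx̄ₕ = 5544·8174.1 + 11061·3831.6 + 5161·5077.7 + 8105·1687.3 + 10184·4206.4 + 5083·5709.9 = 45317210.4 + 42381327.6 + 26206009.7 + 13675566.5 + 42837977.6 + 29023421.7 = 199441513.5.
Divide by N: 199441513.5 / 45138 = 4418.4836... → 4418.48.

4418.48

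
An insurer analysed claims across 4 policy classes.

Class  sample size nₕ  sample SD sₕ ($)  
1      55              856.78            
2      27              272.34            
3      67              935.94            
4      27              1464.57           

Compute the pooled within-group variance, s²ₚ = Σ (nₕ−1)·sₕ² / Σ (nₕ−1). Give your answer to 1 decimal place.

902048.3

Degrees of freedom: 54 + 26 + 66 + 26 = 172.
Σ(nₕ−1)sₕ² = 54·734071.9684 + 26·74169.0756 + 66·875983.6836 + 26·2144965.2849 = 155152302.7842.
s²ₚ = 155152302.7842 / 172 = 902048.272... → 902048.3.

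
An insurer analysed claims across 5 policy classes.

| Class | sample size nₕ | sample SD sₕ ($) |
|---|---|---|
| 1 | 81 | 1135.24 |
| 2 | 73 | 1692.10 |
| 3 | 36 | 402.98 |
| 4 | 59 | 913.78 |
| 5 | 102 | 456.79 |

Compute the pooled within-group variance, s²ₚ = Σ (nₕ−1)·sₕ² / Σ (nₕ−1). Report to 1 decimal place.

1111098.1

Degrees of freedom: 80 + 72 + 35 + 58 + 101 = 346.
Σ(nₕ−1)sₕ² = 80·1288769.8576 + 72·2863202.41 + 35·162392.8804 + 58·834993.8884 + 101·208657.1041 = 384439925.9833.
s²ₚ = 384439925.9833 / 346 = 1111098.052... → 1111098.1.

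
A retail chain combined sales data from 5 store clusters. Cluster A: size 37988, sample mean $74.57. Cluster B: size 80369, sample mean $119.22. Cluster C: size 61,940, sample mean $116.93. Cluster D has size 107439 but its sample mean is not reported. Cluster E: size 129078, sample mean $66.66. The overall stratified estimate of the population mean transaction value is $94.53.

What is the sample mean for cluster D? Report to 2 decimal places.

103.69

N = 37988 + 80369 + 61940 + 107439 + 129078 = 416814.
Overall total = μ·N = 94.53·416814 = 39401427.42.
Subtract the known strata: 37988·74.57 + 80369·119.22 + 61940·116.93 + 129078·66.66 = 28261341.02.
Remaining total for cluster D: 39401427.42 − 28261341.02 = 11140086.4.
Divide by its size: 11140086.4 / 107439 = 103.6875... → 103.69.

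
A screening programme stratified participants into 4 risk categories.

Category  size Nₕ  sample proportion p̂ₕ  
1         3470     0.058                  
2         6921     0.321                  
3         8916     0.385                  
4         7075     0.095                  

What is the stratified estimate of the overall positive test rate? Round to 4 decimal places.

Wₕ = Nₕ/N with N = 26382: 0.1315, 0.2623, 0.3380, 0.2682.
p̂_st = 0.1315·0.058 + 0.2623·0.321 + 0.3380·0.385 + 0.2682·0.095 ≈ 0.247430... → 0.2474.

0.2474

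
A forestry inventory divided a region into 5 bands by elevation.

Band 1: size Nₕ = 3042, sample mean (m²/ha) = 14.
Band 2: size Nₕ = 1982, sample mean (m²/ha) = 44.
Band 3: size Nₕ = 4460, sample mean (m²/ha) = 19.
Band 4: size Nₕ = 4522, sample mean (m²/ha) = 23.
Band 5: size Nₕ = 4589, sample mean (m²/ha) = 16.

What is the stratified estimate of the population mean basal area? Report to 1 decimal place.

N = 3042 + 1982 + 4460 + 4522 + 4589 = 18595.
The stratified mean weights each stratum mean by its population share Nₕ/N.
Σ Nₕx̄ₕ = 3042·14 + 1982·44 + 4460·19 + 4522·23 + 4589·16 = 42588 + 87208 + 84740 + 104006 + 73424 = 391966.
Divide by N: 391966 / 18595 = 21.079... → 21.1.

21.1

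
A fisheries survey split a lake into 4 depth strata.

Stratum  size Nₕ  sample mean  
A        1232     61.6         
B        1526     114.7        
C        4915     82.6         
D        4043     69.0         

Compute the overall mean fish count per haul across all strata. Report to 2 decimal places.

N = 11716; weights Wₕ = Nₕ/N = (0.1052, 0.1302, 0.4195, 0.3451).
x̄_st = Σ Wₕ·x̄ₕ = 0.1052·61.6 + 0.1302·114.7 + 0.4195·82.6 + 0.3451·69.0 ≈ 79.8796...
→ 79.88.

79.88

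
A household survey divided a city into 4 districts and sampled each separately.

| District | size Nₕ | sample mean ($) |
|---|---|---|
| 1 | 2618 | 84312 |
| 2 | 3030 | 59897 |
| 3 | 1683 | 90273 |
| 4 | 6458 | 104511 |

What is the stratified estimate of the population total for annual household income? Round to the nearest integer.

1229078223

1: 2618·84312 = 220728816
2: 3030·59897 = 181487910
3: 1683·90273 = 151929459
4: 6458·104511 = 674932038
τ̂ = Σ Nₕx̄ₕ = 1229078223.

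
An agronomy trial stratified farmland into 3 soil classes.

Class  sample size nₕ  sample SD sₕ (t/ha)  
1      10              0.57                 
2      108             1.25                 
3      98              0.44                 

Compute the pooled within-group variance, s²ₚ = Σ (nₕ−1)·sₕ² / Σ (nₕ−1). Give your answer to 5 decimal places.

0.88681

1: (10−1)·0.57² = 9·0.3249 = 2.9241
2: (108−1)·1.25² = 107·1.5625 = 167.1875
3: (98−1)·0.44² = 97·0.1936 = 18.7792
Numerator = 188.8908; denominator = Σ(nₕ−1) = 213.
s²ₚ = 188.8908/213 = 0.8868113... → 0.88681.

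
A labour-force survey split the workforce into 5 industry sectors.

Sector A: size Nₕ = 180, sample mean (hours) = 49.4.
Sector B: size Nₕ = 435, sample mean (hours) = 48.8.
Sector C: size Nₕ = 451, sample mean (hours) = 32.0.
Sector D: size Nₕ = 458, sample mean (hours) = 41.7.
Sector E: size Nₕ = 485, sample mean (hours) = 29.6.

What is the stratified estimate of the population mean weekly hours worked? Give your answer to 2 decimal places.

38.83

N = 2009; weights Wₕ = Nₕ/N = (0.0896, 0.2165, 0.2245, 0.2280, 0.2414).
x̄_st = Σ Wₕ·x̄ₕ = 0.0896·49.4 + 0.2165·48.8 + 0.2245·32.0 + 0.2280·41.7 + 0.2414·29.6 ≈ 38.8286...
→ 38.83.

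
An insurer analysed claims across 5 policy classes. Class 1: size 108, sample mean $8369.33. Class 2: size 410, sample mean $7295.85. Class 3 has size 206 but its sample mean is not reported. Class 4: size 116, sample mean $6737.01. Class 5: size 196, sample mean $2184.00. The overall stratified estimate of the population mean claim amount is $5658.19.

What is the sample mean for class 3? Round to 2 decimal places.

Σ Nₕx̄ₕ = N·μ, so 206·x̄_3 = 1036·5658.19 − (108·8369.33 + 410·7295.85 + 116·6737.01 + 196·2184.00).
= 5861884.84 − 5104743.3 = 757141.54.
x̄_3 = 757141.54 / 206 = 3675.4444... → 3675.44.

3675.44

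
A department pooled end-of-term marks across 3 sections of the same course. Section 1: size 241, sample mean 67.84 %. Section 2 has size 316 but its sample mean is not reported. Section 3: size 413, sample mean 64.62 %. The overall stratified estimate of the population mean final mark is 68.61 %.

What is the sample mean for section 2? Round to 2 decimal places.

N = 241 + 316 + 413 = 970.
Overall total = μ·N = 68.61·970 = 66551.7.
Subtract the known strata: 241·67.84 + 413·64.62 = 43037.5.
Remaining total for section 2: 66551.7 − 43037.5 = 23514.2.
Divide by its size: 23514.2 / 316 = 74.4120... → 74.41.

74.41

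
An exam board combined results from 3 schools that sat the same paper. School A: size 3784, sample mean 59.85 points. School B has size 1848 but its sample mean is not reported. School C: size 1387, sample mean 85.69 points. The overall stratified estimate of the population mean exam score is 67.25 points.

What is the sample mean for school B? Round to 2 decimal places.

68.56

Σ Nₕx̄ₕ = N·μ, so 1848·x̄_B = 7019·67.25 − (3784·59.85 + 1387·85.69).
= 472027.75 − 345324.43 = 126703.32.
x̄_B = 126703.32 / 1848 = 68.5624... → 68.56.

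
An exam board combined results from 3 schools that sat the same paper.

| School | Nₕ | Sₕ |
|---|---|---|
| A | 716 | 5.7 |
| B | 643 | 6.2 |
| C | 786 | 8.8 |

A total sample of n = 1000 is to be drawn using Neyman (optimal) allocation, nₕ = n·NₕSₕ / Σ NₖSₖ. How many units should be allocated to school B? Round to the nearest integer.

266

Σ NₕSₕ = 716·5.7 + 643·6.2 + 786·8.8 = 14984.6.
Share for B: 3986.6/14984.6 = 0.26605.
n_B = 1000 × 0.26605 = 266.046... → 266.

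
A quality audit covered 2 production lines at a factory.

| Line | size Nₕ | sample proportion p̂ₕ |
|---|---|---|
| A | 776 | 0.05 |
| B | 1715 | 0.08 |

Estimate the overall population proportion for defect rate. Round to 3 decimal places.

0.071

N = 776 + 1715 = 2491.
Overall proportion = Σ (Nₕ/N)·p̂ₕ.
Σ Nₕp̂ₕ = 38.8 + 137.2 = 176.
176 / 2491 = 0.07065... → 0.071.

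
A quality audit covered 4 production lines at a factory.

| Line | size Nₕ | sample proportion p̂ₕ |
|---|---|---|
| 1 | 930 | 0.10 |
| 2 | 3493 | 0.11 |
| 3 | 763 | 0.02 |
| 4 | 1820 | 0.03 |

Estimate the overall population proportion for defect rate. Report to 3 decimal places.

N = 930 + 3493 + 763 + 1820 = 7006.
Overall proportion = Σ (Nₕ/N)·p̂ₕ.
Σ Nₕp̂ₕ = 93 + 384.23 + 15.26 + 54.6 = 547.09.
547.09 / 7006 = 0.07809... → 0.078.

0.078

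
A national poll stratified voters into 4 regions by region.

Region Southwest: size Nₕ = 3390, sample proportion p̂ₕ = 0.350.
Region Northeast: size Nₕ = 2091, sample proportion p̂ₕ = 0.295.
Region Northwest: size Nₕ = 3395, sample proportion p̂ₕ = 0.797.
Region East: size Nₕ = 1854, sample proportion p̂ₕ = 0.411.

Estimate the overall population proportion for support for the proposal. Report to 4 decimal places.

0.4913

N = 3390 + 2091 + 3395 + 1854 = 10730.
Overall proportion = Σ (Nₕ/N)·p̂ₕ.
Σ Nₕp̂ₕ = 1186.5 + 616.845 + 2705.815 + 761.994 = 5271.154.
5271.154 / 10730 = 0.491254... → 0.4913.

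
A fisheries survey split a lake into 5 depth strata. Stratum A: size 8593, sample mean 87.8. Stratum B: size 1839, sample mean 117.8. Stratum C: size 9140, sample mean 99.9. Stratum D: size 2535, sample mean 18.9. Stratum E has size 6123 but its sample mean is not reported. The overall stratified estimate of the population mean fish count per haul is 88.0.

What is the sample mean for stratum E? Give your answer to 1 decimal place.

Σ Nₕx̄ₕ = N·μ, so 6123·x̄_E = 28230·88.0 − (8593·87.8 + 1839·117.8 + 9140·99.9 + 2535·18.9).
= 2484240 − 1932097.1 = 552142.9.
x̄_E = 552142.9 / 6123 = 90.175... → 90.2.

90.2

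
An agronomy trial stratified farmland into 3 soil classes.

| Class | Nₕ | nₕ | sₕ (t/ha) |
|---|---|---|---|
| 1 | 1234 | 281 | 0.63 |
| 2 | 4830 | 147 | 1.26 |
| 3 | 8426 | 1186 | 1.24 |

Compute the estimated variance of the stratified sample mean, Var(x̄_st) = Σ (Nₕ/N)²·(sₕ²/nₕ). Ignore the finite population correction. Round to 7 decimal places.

0.0016486

N = 14490; Wₕ = Nₕ/N.
class 1: (1234/14490)²·0.63²/281 = 0.0000102440
class 2: (4830/14490)²·1.26²/147 = 0.0012000000
class 3: (8426/14490)²·1.24²/1186 = 0.0004383942
Sum = 0.0016486382 → 0.0016486.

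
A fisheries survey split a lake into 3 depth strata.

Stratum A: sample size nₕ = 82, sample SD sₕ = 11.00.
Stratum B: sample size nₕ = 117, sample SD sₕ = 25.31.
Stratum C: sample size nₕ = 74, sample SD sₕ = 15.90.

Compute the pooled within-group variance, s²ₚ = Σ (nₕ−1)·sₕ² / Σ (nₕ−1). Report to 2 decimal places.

379.87

A: (82−1)·11.00² = 81·121 = 9801
B: (117−1)·25.31² = 116·640.5961 = 74309.1476
C: (74−1)·15.90² = 73·252.81 = 18455.13
Numerator = 102565.2776; denominator = Σ(nₕ−1) = 270.
s²ₚ = 102565.2776/270 = 379.8714... → 379.87.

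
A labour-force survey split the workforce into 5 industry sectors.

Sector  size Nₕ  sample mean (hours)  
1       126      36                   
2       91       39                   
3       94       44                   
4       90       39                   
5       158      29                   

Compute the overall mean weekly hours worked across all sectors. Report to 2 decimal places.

N = 559; weights Wₕ = Nₕ/N = (0.2254, 0.1628, 0.1682, 0.1610, 0.2826).
x̄_st = Σ Wₕ·x̄ₕ = 0.2254·36 + 0.1628·39 + 0.1682·44 + 0.1610·39 + 0.2826·29 ≈ 36.3381...
→ 36.34.

36.34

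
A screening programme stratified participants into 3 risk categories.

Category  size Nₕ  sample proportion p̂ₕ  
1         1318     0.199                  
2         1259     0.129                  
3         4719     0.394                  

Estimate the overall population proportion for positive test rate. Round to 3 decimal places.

N = 1318 + 1259 + 4719 = 7296.
Overall proportion = Σ (Nₕ/N)·p̂ₕ.
Σ Nₕp̂ₕ = 262.282 + 162.411 + 1859.286 = 2283.979.
2283.979 / 7296 = 0.31305... → 0.313.

0.313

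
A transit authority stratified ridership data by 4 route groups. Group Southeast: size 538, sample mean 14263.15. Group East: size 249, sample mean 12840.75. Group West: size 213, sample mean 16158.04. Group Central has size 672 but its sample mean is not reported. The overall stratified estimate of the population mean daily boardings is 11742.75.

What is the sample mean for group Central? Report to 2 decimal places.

7918.59

N = 538 + 249 + 213 + 672 = 1672.
Overall total = μ·N = 11742.75·1672 = 19633878.
Subtract the known strata: 538·14263.15 + 249·12840.75 + 213·16158.04 = 14312583.97.
Remaining total for group Central: 19633878 − 14312583.97 = 5321294.03.
Divide by its size: 5321294.03 / 672 = 7918.5923... → 7918.59.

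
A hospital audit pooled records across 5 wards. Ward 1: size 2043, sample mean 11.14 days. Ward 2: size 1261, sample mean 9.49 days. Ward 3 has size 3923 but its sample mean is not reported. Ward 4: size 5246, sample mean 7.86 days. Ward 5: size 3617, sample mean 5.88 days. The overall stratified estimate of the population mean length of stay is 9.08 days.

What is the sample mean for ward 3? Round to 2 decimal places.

N = 2043 + 1261 + 3923 + 5246 + 3617 = 16090.
Overall total = μ·N = 9.08·16090 = 146097.2.
Subtract the known strata: 2043·11.14 + 1261·9.49 + 5246·7.86 + 3617·5.88 = 97227.43.
Remaining total for ward 3: 146097.2 − 97227.43 = 48869.77.
Divide by its size: 48869.77 / 3923 = 12.4572... → 12.46.

12.46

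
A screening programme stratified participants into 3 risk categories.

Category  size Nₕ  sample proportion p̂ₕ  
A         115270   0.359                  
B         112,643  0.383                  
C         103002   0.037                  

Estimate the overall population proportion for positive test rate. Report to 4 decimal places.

0.2669

N = 115270 + 112643 + 103002 = 330915.
Overall proportion = Σ (Nₕ/N)·p̂ₕ.
Σ Nₕp̂ₕ = 41381.93 + 43142.269 + 3811.074 = 88335.273.
88335.273 / 330915 = 0.266942... → 0.2669.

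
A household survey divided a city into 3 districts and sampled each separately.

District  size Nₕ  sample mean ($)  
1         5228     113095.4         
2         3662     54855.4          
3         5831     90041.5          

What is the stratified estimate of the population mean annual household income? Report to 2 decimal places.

N = 14721; weights Wₕ = Nₕ/N = (0.3551, 0.2488, 0.3961).
x̄_st = Σ Wₕ·x̄ₕ = 0.3551·113095.4 + 0.2488·54855.4 + 0.3961·90041.5 ≈ 89475.9332...
→ 89475.93.

89475.93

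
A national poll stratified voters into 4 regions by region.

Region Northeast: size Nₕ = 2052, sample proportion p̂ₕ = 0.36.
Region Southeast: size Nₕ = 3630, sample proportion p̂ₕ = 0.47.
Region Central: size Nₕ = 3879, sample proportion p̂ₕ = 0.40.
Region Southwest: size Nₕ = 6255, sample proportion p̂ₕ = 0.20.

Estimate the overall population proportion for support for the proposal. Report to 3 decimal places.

0.332

Wₕ = Nₕ/N with N = 15816: 0.1297, 0.2295, 0.2453, 0.3955.
p̂_st = 0.1297·0.36 + 0.2295·0.47 + 0.2453·0.40 + 0.3955·0.20 ≈ 0.33178... → 0.332.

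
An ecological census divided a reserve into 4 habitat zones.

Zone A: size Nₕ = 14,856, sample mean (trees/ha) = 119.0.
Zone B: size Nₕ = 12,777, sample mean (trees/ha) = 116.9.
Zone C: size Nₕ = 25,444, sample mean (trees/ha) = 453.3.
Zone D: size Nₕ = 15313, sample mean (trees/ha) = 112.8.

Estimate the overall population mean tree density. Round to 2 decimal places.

241.59

N = 14856 + 12777 + 25444 + 15313 = 68390.
The stratified mean weights each stratum mean by its population share Nₕ/N.
Σ Nₕx̄ₕ = 14856·119.0 + 12777·116.9 + 25444·453.3 + 15313·112.8 = 1767864 + 1493631.3 + 11533765.2 + 1727306.4 = 16522566.9.
Divide by N: 16522566.9 / 68390 = 241.5933... → 241.59.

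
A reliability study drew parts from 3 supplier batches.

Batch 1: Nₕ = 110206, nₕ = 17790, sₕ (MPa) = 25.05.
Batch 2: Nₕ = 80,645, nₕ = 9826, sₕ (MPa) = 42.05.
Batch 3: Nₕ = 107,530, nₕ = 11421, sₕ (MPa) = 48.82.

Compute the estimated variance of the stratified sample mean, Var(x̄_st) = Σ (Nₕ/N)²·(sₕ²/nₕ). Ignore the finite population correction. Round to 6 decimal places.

N = 298381; Wₕ = Nₕ/N.
batch 1: (110206/298381)²·25.05²/17790 = 0.004811801
batch 2: (80645/298381)²·42.05²/9826 = 0.013145218
batch 3: (107530/298381)²·48.82²/11421 = 0.027102439
Sum = 0.045059459 → 0.045059.

0.045059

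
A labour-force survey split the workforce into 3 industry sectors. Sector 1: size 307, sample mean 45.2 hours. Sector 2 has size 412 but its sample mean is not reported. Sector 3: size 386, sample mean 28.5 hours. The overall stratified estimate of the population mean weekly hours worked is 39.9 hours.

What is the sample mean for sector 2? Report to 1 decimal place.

46.6

Σ Nₕx̄ₕ = N·μ, so 412·x̄_2 = 1105·39.9 − (307·45.2 + 386·28.5).
= 44089.5 − 24877.4 = 19212.1.
x̄_2 = 19212.1 / 412 = 46.631... → 46.6.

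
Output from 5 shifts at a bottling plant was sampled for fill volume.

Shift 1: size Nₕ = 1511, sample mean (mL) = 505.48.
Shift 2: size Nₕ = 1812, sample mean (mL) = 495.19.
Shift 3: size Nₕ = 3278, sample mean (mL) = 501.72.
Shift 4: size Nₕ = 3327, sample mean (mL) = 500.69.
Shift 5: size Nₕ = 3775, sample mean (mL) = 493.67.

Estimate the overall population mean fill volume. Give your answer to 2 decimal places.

498.80

N = 1511 + 1812 + 3278 + 3327 + 3775 = 13703.
Weight each subgroup mean by Nₕ/N and sum.
Σ Nₕx̄ₕ = 1511·505.48 + 1812·495.19 + 3278·501.72 + 3327·500.69 + 3775·493.67 = 763780.28 + 897284.28 + 1644638.16 + 1665795.63 + 1863604.25 = 6835102.6.
Divide by N: 6835102.6 / 13703 = 498.8034... → 498.80.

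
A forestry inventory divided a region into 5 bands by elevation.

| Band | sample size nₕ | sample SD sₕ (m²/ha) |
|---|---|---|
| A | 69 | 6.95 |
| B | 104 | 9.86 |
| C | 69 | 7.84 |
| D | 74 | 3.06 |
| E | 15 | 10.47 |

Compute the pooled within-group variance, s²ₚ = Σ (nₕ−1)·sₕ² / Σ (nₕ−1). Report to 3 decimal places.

Degrees of freedom: 68 + 103 + 68 + 73 + 14 = 326.
Σ(nₕ−1)sₕ² = 68·48.3025 + 103·97.2196 + 68·61.4656 + 73·9.3636 + 14·109.6209 = 19696.085.
s²ₚ = 19696.085 / 326 = 60.41744... → 60.417.

60.417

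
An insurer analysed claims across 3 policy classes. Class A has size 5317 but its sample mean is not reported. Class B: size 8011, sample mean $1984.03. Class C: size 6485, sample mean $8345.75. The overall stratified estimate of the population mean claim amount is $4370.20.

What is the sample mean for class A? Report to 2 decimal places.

Σ Nₕx̄ₕ = N·μ, so 5317·x̄_A = 19813·4370.20 − (8011·1984.03 + 6485·8345.75).
= 86586772.6 − 70016253.08 = 16570519.52.
x̄_A = 16570519.52 / 5317 = 3116.5167... → 3116.52.

3116.52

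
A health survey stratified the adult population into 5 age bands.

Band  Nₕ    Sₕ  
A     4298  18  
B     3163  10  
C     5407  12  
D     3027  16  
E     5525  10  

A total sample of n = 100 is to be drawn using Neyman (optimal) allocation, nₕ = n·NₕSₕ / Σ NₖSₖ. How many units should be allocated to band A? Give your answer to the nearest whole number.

28

Σ NₕSₕ = 4298·18 + 3163·10 + 5407·12 + 3027·16 + 5525·10 = 277560.
Share for A: 77364/277560 = 0.27873.
n_A = 100 × 0.27873 = 27.873... → 28.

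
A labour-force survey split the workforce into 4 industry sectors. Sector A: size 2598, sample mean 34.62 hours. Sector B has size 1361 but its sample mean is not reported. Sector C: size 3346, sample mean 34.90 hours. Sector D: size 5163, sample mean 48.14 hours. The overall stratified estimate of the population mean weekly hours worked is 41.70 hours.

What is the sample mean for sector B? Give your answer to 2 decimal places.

47.50

Σ Nₕx̄ₕ = N·μ, so 1361·x̄_B = 12468·41.70 − (2598·34.62 + 3346·34.90 + 5163·48.14).
= 519915.6 − 455264.98 = 64650.62.
x̄_B = 64650.62 / 1361 = 47.5023... → 47.50.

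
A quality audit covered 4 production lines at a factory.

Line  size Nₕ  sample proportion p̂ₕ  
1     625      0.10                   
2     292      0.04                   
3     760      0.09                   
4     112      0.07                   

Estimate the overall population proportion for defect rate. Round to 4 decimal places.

N = 625 + 292 + 760 + 112 = 1789.
Overall proportion = Σ (Nₕ/N)·p̂ₕ.
Σ Nₕp̂ₕ = 62.5 + 11.68 + 68.4 + 7.84 = 150.42.
150.42 / 1789 = 0.084080... → 0.0841.

0.0841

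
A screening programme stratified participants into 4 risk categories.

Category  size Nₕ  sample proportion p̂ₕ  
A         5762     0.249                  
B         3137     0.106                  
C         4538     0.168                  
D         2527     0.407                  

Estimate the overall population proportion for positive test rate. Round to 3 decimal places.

0.223

Wₕ = Nₕ/N with N = 15964: 0.3609, 0.1965, 0.2843, 0.1583.
p̂_st = 0.3609·0.249 + 0.1965·0.106 + 0.2843·0.168 + 0.1583·0.407 ≈ 0.22288... → 0.223.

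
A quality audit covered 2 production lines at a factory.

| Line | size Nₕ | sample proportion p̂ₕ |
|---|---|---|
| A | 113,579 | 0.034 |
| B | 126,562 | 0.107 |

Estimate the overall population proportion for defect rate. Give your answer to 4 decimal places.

0.0725

Wₕ = Nₕ/N with N = 240141: 0.4730, 0.5270.
p̂_st = 0.4730·0.034 + 0.5270·0.107 ≈ 0.072473... → 0.0725.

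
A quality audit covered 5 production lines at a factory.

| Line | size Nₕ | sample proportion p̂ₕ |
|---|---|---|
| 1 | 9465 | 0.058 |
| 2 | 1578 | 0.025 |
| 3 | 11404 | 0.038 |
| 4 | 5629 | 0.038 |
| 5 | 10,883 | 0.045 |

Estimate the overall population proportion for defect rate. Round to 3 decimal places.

Wₕ = Nₕ/N with N = 38959: 0.2429, 0.0405, 0.2927, 0.1445, 0.2793.
p̂_st = 0.2429·0.058 + 0.0405·0.025 + 0.2927·0.038 + 0.1445·0.038 + 0.2793·0.045 ≈ 0.04429... → 0.044.

0.044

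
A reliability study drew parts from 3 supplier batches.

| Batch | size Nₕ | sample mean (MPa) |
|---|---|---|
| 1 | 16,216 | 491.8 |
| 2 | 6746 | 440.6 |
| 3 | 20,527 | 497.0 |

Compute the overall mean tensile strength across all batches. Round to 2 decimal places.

486.31

N = 43489; weights Wₕ = Nₕ/N = (0.3729, 0.1551, 0.4720).
x̄_st = Σ Wₕ·x̄ₕ = 0.3729·491.8 + 0.1551·440.6 + 0.4720·497.0 ≈ 486.3123...
→ 486.31.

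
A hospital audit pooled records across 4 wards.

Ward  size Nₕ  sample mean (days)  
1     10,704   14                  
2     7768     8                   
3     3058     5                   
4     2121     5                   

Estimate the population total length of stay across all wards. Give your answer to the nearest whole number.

1: 10704·14 = 149856
2: 7768·8 = 62144
3: 3058·5 = 15290
4: 2121·5 = 10605
τ̂ = Σ Nₕx̄ₕ = 237895.

237895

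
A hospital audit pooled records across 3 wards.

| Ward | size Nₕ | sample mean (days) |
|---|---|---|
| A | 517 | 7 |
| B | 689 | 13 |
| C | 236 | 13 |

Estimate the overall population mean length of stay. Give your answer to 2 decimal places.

10.85

N = 517 + 689 + 236 = 1442.
The stratified mean weights each stratum mean by its population share Nₕ/N.
Σ Nₕx̄ₕ = 517·7 + 689·13 + 236·13 = 3619 + 8957 + 3068 = 15644.
Divide by N: 15644 / 1442 = 10.8488... → 10.85.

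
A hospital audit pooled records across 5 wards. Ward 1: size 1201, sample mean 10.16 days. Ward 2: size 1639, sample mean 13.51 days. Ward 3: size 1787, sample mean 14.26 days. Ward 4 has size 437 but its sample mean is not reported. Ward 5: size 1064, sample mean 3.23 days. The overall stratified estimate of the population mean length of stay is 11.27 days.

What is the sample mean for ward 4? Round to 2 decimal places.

Σ Nₕx̄ₕ = N·μ, so 437·x̄_4 = 6128·11.27 − (1201·10.16 + 1639·13.51 + 1787·14.26 + 1064·3.23).
= 69062.56 − 63264.39 = 5798.17.
x̄_4 = 5798.17 / 437 = 13.2681... → 13.27.

13.27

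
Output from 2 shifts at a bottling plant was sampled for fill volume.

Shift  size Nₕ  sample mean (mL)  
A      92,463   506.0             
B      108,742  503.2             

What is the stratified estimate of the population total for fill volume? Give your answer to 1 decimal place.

101505252.4

A: 92463·506.0 = 46786278
B: 108742·503.2 = 54718974.4
τ̂ = Σ Nₕx̄ₕ = 101505252.4.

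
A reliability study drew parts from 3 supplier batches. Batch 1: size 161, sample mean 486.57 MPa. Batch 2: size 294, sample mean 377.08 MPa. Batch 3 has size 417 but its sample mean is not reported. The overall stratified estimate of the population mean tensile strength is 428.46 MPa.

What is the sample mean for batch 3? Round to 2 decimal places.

Σ Nₕx̄ₕ = N·μ, so 417·x̄_3 = 872·428.46 − (161·486.57 + 294·377.08).
= 373617.12 − 189199.29 = 184417.83.
x̄_3 = 184417.83 / 417 = 442.2490... → 442.25.

442.25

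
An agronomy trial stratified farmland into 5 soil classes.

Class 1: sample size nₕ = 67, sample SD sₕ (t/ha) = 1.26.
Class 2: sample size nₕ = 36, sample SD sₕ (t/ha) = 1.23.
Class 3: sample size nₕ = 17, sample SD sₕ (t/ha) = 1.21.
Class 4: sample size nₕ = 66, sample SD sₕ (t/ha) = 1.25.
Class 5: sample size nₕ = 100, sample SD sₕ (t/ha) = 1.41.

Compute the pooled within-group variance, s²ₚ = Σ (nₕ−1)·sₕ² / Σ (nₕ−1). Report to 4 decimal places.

1.7066

1: (67−1)·1.26² = 66·1.5876 = 104.7816
2: (36−1)·1.23² = 35·1.5129 = 52.9515
3: (17−1)·1.21² = 16·1.4641 = 23.4256
4: (66−1)·1.25² = 65·1.5625 = 101.5625
5: (100−1)·1.41² = 99·1.9881 = 196.8219
Numerator = 479.5431; denominator = Σ(nₕ−1) = 281.
s²ₚ = 479.5431/281 = 1.706559... → 1.7066.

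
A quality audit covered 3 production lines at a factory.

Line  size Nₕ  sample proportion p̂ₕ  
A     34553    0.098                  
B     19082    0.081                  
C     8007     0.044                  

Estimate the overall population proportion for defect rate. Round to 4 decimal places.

0.0857

N = 34553 + 19082 + 8007 = 61642.
Overall proportion = Σ (Nₕ/N)·p̂ₕ.
Σ Nₕp̂ₕ = 3386.194 + 1545.642 + 352.308 = 5284.144.
5284.144 / 61642 = 0.085723... → 0.0857.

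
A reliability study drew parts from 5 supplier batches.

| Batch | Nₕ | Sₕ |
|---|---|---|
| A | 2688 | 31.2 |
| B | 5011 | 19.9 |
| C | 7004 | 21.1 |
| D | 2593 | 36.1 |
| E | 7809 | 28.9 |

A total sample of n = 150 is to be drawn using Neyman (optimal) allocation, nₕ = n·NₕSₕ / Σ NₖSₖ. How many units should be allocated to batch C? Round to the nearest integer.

A: NₕSₕ = 2688·31.2 = 83865.6
B: NₕSₕ = 5011·19.9 = 99718.9
C: NₕSₕ = 7004·21.1 = 147784.4
D: NₕSₕ = 2593·36.1 = 93607.3
E: NₕSₕ = 7809·28.9 = 225680.1
Σ NₕSₕ = 650656.3.
n_C = 150·147784.4/650656.3 = 34.070... → 34.

34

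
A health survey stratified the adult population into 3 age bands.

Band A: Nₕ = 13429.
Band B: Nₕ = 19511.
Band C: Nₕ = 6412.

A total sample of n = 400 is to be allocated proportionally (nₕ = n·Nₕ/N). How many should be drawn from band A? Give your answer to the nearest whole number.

Share of band A = 13429/39352 = 0.34125.
Allocate 400 × 0.34125 = 136.501... → 137.

137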